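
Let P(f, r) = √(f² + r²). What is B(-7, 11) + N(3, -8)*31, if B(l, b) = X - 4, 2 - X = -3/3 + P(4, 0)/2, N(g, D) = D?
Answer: -251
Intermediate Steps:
X = 1 (X = 2 - (-3/3 + √(4² + 0²)/2) = 2 - (-3*⅓ + √(16 + 0)*(½)) = 2 - (-1 + √16*(½)) = 2 - (-1 + 4*(½)) = 2 - (-1 + 2) = 2 - 1*1 = 2 - 1 = 1)
B(l, b) = -3 (B(l, b) = 1 - 4 = -3)
B(-7, 11) + N(3, -8)*31 = -3 - 8*31 = -3 - 248 = -251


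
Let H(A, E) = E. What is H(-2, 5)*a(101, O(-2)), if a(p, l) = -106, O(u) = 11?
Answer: -530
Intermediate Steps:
H(-2, 5)*a(101, O(-2)) = 5*(-106) = -530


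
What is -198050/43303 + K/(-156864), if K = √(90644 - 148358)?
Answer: -198050/43303 - I*√57714/156864 ≈ -4.5736 - 0.0015315*I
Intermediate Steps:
K = I*√57714 (K = √(-57714) = I*√57714 ≈ 240.24*I)
-198050/43303 + K/(-156864) = -198050/43303 + (I*√57714)/(-156864) = -198050*1/43303 + (I*√57714)*(-1/156864) = -198050/43303 - I*√57714/156864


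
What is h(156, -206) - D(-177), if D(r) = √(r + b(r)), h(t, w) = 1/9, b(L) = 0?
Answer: ⅑ - I*√177 ≈ 0.11111 - 13.304*I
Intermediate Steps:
h(t, w) = ⅑
D(r) = √r (D(r) = √(r + 0) = √r)
h(156, -206) - D(-177) = ⅑ - √(-177) = ⅑ - I*√177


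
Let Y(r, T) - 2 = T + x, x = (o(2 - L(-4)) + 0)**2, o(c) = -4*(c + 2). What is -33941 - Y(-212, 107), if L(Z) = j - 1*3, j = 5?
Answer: -34114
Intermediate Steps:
L(Z) = 2 (L(Z) = 5 - 1*3 = 5 - 3 = 2)
o(c) = -8 - 4*c (o(c) = -4*(2 + c) = -8 - 4*c)
x = 64 (x = ((-8 - 4*(2 - 1*2)) + 0)**2 = ((-8 - 4*(2 - 2)) + 0)**2 = ((-8 - 4*0) + 0)**2 = ((-8 + 0) + 0)**2 = (-8 + 0)**2 = (-8)**2 = 64)
Y(r, T) = 66 + T (Y(r, T) = 2 + (T + 64) = 2 + (64 + T) = 66 + T)
-33941 - Y(-212, 107) = -33941 - (66 + 107) = -33941 - 1*173 = -33941 - 173 = -34114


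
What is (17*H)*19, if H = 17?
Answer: 5491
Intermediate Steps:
(17*H)*19 = (17*17)*19 = 289*19 = 5491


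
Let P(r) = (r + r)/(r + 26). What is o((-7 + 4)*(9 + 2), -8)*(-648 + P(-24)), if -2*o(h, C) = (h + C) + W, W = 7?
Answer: -11424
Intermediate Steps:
o(h, C) = -7/2 - C/2 - h/2 (o(h, C) = -((h + C) + 7)/2 = -((C + h) + 7)/2 = -(7 + C + h)/2 = -7/2 - C/2 - h/2)
P(r) = 2*r/(26 + r) (P(r) = (2*r)/(26 + r) = 2*r/(26 + r))
o((-7 + 4)*(9 + 2), -8)*(-648 + P(-24)) = (-7/2 - ½*(-8) - (-7 + 4)*(9 + 2)/2)*(-648 + 2*(-24)/(26 - 24)) = (-7/2 + 4 - (-3)*11/2)*(-648 + 2*(-24)/2) = (-7/2 + 4 - ½*(-33))*(-648 + 2*(-24)*(½)) = (-7/2 + 4 + 33/2)*(-648 - 24) = 17*(-672) = -11424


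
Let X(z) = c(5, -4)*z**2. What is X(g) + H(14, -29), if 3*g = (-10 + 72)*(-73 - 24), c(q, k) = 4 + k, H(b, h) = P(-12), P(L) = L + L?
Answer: -24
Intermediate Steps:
P(L) = 2*L
H(b, h) = -24 (H(b, h) = 2*(-12) = -24)
g = -6014/3 (g = ((-10 + 72)*(-73 - 24))/3 = (62*(-97))/3 = (1/3)*(-6014) = -6014/3 ≈ -2004.7)
X(z) = 0 (X(z) = (4 - 4)*z**2 = 0*z**2 = 0)
X(g) + H(14, -29) = 0 - 24 = -24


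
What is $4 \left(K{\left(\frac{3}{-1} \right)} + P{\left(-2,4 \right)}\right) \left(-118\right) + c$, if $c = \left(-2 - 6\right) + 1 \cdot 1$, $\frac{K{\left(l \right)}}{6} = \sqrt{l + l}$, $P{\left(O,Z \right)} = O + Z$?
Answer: $-951 - 2832 i \sqrt{6} \approx -951.0 - 6937.0 i$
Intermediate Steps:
$K{\left(l \right)} = 6 \sqrt{2} \sqrt{l}$ ($K{\left(l \right)} = 6 \sqrt{l + l} = 6 \sqrt{2 l} = 6 \sqrt{2} \sqrt{l}$)
$c = -7$ ($c = \left(-2 - 6\right) + 1 = -8 + 1 = -7$)
$4 \left(K{\left(\frac{3}{-1} \right)} + P{\left(-2,4 \right)}\right) \left(-118\right) + c = 4 \left(6 \sqrt{2} \sqrt{\frac{3}{-1}} + \left(-2 + 4\right)\right) \left(-118\right) - 7 = 4 \left(6 \sqrt{2} \sqrt{3 \left(-1\right)} + 2\right) \left(-118\right) - 7 = 4 \left(6 \sqrt{2} \sqrt{-3} + 2\right) \left(-118\right) - 7 = 4 \left(6 \sqrt{2} i \sqrt{3} + 2\right) \left(-118\right) - 7 = 4 \left(6 i \sqrt{6} + 2\right) \left(-118\right) - 7 = 4 \left(2 + 6 i \sqrt{6}\right) \left(-118\right) - 7 = \left(8 + 24 i \sqrt{6}\right) \left(-118\right) - 7 = \left(-944 - 2832 i \sqrt{6}\right) - 7 = -951 - 2832 i \sqrt{6}$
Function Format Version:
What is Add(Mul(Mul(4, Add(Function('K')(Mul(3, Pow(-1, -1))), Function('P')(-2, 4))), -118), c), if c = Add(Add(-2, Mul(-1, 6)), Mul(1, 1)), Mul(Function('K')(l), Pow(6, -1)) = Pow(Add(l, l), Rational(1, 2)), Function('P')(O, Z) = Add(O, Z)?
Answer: Add(-951, Mul(-2832, I, Pow(6, Rational(1, 2)))) ≈ Add(-951.00, Mul(-6937.0, I))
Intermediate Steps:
Function('K')(l) = Mul(6, Pow(2, Rational(1, 2)), Pow(l, Rational(1, 2))) (Function('K')(l) = Mul(6, Pow(Add(l, l), Rational(1, 2))) = Mul(6, Pow(Mul(2, l), Rational(1, 2))) = Mul(6, Mul(Pow(2, Rational(1, 2)), Pow(l, Rational(1, 2)))) = Mul(6, Pow(2, Rational(1, 2)), Pow(l, Rational(1, 2))))
c = -7 (c = Add(Add(-2, -6), 1) = Add(-8, 1) = -7)
Add(Mul(Mul(4, Add(Function('K')(Mul(3, Pow(-1, -1))), Function('P')(-2, 4))), -118), c) = Add(Mul(Mul(4, Add(Mul(6, Pow(2, Rational(1, 2)), Pow(Mul(3, Pow(-1, -1)), Rational(1, 2))), Add(-2, 4))), -118), -7) = Add(Mul(Mul(4, Add(Mul(6, Pow(2, Rational(1, 2)), Pow(Mul(3, -1), Rational(1, 2))), 2)), -118), -7) = Add(Mul(Mul(4, Add(Mul(6, Pow(2, Rational(1, 2)), Pow(-3, Rational(1, 2))), 2)), -118), -7) = Add(Mul(Mul(4, Add(Mul(6, Pow(2, Rational(1, 2)), Mul(I, Pow(3, Rational(1, 2)))), 2)), -118), -7) = Add(Mul(Mul(4, Add(Mul(6, I, Pow(6, Rational(1, 2))), 2)), -118), -7) = Add(Mul(Mul(4, Add(2, Mul(6, I, Pow(6, Rational(1, 2))))), -118), -7) = Add(Mul(Add(8, Mul(24, I, Pow(6, Rational(1, 2)))), -118), -7) = Add(Add(-944, Mul(-2832, I, Pow(6, Rational(1, 2)))), -7) = Add(-951, Mul(-2832, I, Pow(6, Rational(1, 2))))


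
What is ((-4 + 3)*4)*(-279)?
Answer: 1116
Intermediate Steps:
((-4 + 3)*4)*(-279) = -1*4*(-279) = -4*(-279) = 1116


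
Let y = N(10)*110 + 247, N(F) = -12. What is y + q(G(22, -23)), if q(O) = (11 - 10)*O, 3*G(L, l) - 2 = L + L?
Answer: -3173/3 ≈ -1057.7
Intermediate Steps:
G(L, l) = ⅔ + 2*L/3 (G(L, l) = ⅔ + (L + L)/3 = ⅔ + (2*L)/3 = ⅔ + 2*L/3)
q(O) = O (q(O) = 1*O = O)
y = -1073 (y = -12*110 + 247 = -1320 + 247 = -1073)
y + q(G(22, -23)) = -1073 + (⅔ + (⅔)*22) = -1073 + (⅔ + 44/3) = -1073 + 46/3 = -3173/3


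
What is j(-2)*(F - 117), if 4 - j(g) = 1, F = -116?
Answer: -699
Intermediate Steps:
j(g) = 3 (j(g) = 4 - 1*1 = 4 - 1 = 3)
j(-2)*(F - 117) = 3*(-116 - 117) = 3*(-233) = -699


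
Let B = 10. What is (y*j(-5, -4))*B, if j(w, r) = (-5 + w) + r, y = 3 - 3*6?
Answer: 2100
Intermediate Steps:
y = -15 (y = 3 - 18 = -15)
j(w, r) = -5 + r + w
(y*j(-5, -4))*B = -15*(-5 - 4 - 5)*10 = -15*(-14)*10 = 210*10 = 2100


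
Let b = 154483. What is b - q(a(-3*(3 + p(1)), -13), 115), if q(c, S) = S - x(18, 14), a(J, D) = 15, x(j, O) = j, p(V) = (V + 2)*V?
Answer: 154386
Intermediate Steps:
p(V) = V*(2 + V) (p(V) = (2 + V)*V = V*(2 + V))
q(c, S) = -18 + S (q(c, S) = S - 1*18 = S - 18 = -18 + S)
b - q(a(-3*(3 + p(1)), -13), 115) = 154483 - (-18 + 115) = 154483 - 1*97 = 154483 - 97 = 154386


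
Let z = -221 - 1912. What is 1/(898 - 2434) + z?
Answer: -3276289/1536 ≈ -2133.0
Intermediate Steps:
z = -2133
1/(898 - 2434) + z = 1/(898 - 2434) - 2133 = 1/(-1536) - 2133 = -1/1536 - 2133 = -3276289/1536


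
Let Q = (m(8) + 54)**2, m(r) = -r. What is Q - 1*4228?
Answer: -2112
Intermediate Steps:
Q = 2116 (Q = (-1*8 + 54)**2 = (-8 + 54)**2 = 46**2 = 2116)
Q - 1*4228 = 2116 - 1*4228 = 2116 - 4228 = -2112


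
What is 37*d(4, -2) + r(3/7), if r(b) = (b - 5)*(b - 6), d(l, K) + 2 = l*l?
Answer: 26630/49 ≈ 543.47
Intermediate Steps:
d(l, K) = -2 + l**2 (d(l, K) = -2 + l*l = -2 + l**2)
r(b) = (-6 + b)*(-5 + b) (r(b) = (-5 + b)*(-6 + b) = (-6 + b)*(-5 + b))
37*d(4, -2) + r(3/7) = 37*(-2 + 4**2) + (30 + (3/7)**2 - 33/7) = 37*(-2 + 16) + (30 + (3*(1/7))**2 - 33/7) = 37*14 + (30 + (3/7)**2 - 11*3/7) = 518 + (30 + 9/49 - 33/7) = 518 + 1248/49 = 26630/49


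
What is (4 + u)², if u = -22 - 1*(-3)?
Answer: 225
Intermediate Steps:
u = -19 (u = -22 + 3 = -19)
(4 + u)² = (4 - 19)² = (-15)² = 225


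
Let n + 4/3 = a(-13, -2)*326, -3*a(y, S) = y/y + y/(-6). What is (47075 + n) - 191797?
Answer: -1305607/9 ≈ -1.4507e+5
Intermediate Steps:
a(y, S) = -⅓ + y/18 (a(y, S) = -(y/y + y/(-6))/3 = -(1 + y*(-⅙))/3 = -(1 - y/6)/3 = -⅓ + y/18)
n = -3109/9 (n = -4/3 + (-⅓ + (1/18)*(-13))*326 = -4/3 + (-⅓ - 13/18)*326 = -4/3 - 19/18*326 = -4/3 - 3097/9 = -3109/9 ≈ -345.44)
(47075 + n) - 191797 = (47075 - 3109/9) - 191797 = 420566/9 - 191797 = -1305607/9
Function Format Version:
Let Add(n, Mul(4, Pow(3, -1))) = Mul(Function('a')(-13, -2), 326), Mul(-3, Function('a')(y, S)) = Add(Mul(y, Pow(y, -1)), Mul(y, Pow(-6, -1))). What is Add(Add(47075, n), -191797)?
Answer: Rational(-1305607, 9) ≈ -1.4507e+5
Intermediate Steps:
Function('a')(y, S) = Add(Rational(-1, 3), Mul(Rational(1, 18), y)) (Function('a')(y, S) = Mul(Rational(-1, 3), Add(Mul(y, Pow(y, -1)), Mul(y, Pow(-6, -1)))) = Mul(Rational(-1, 3), Add(1, Mul(y, Rational(-1, 6)))) = Mul(Rational(-1, 3), Add(1, Mul(Rational(-1, 6), y))) = Add(Rational(-1, 3), Mul(Rational(1, 18), y)))
n = Rational(-3109, 9) (n = Add(Rational(-4, 3), Mul(Add(Rational(-1, 3), Mul(Rational(1, 18), -13)), 326)) = Add(Rational(-4, 3), Mul(Add(Rational(-1, 3), Rational(-13, 18)), 326)) = Add(Rational(-4, 3), Mul(Rational(-19, 18), 326)) = Add(Rational(-4, 3), Rational(-3097, 9)) = Rational(-3109, 9) ≈ -345.44)
Add(Add(47075, n), -191797) = Add(Add(47075, Rational(-3109, 9)), -191797) = Add(Rational(420566, 9), -191797) = Rational(-1305607, 9)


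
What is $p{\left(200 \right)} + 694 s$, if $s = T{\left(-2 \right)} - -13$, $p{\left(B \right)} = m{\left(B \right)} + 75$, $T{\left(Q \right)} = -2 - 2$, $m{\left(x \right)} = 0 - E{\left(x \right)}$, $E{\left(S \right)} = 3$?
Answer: $6318$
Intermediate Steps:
$m{\left(x \right)} = -3$ ($m{\left(x \right)} = 0 - 3 = -3$)
$T{\left(Q \right)} = -4$ ($T{\left(Q \right)} = -2 - 2 = -4$)
$p{\left(B \right)} = 72$ ($p{\left(B \right)} = -3 + 75 = 72$)
$s = 9$ ($s = -4 - -13 = -4 + 13 = 9$)
$p{\left(200 \right)} + 694 s = 72 + 694 \cdot 9 = 72 + 6246 = 6318$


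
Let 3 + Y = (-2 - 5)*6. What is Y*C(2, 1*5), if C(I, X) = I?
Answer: -90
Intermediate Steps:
Y = -45 (Y = -3 + (-2 - 5)*6 = -3 - 7*6 = -3 - 42 = -45)
Y*C(2, 1*5) = -45*2 = -90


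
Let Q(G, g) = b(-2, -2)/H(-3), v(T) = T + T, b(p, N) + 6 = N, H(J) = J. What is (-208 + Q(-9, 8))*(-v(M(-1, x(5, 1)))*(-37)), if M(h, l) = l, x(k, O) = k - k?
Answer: 0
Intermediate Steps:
x(k, O) = 0
b(p, N) = -6 + N
v(T) = 2*T
Q(G, g) = 8/3 (Q(G, g) = (-6 - 2)/(-3) = -8*(-⅓) = 8/3)
(-208 + Q(-9, 8))*(-v(M(-1, x(5, 1)))*(-37)) = (-208 + 8/3)*(-2*0*(-37)) = -(-616)*0*(-37)/3 = -(-616)*0/3 = -616/3*0 = 0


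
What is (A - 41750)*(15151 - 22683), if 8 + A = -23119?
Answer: 488653564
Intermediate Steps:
A = -23127 (A = -8 - 23119 = -23127)
(A - 41750)*(15151 - 22683) = (-23127 - 41750)*(15151 - 22683) = -64877*(-7532) = 488653564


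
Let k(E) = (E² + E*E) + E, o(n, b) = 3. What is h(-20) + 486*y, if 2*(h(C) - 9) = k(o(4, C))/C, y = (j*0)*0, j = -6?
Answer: 339/40 ≈ 8.4750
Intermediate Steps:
k(E) = E + 2*E² (k(E) = (E² + E²) + E = 2*E² + E = E + 2*E²)
y = 0 (y = -6*0*0 = 0*0 = 0)
h(C) = 9 + 21/(2*C) (h(C) = 9 + ((3*(1 + 2*3))/C)/2 = 9 + ((3*(1 + 6))/C)/2 = 9 + ((3*7)/C)/2 = 9 + (21/C)/2 = 9 + 21/(2*C))
h(-20) + 486*y = (9 + (21/2)/(-20)) + 486*0 = (9 + (21/2)*(-1/20)) + 0 = (9 - 21/40) + 0 = 339/40 + 0 = 339/40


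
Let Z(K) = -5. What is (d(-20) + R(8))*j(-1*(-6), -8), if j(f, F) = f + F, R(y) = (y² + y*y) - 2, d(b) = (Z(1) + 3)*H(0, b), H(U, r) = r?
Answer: -332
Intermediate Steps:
d(b) = -2*b (d(b) = (-5 + 3)*b = -2*b)
R(y) = -2 + 2*y² (R(y) = (y² + y²) - 2 = 2*y² - 2 = -2 + 2*y²)
j(f, F) = F + f
(d(-20) + R(8))*j(-1*(-6), -8) = (-2*(-20) + (-2 + 2*8²))*(-8 - 1*(-6)) = (40 + (-2 + 2*64))*(-8 + 6) = (40 + (-2 + 128))*(-2) = (40 + 126)*(-2) = 166*(-2) = -332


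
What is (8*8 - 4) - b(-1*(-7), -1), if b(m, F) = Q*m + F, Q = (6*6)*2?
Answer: -443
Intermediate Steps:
Q = 72 (Q = 36*2 = 72)
b(m, F) = F + 72*m (b(m, F) = 72*m + F = F + 72*m)
(8*8 - 4) - b(-1*(-7), -1) = (8*8 - 4) - (-1 + 72*(-1*(-7))) = (64 - 4) - (-1 + 72*7) = 60 - (-1 + 504) = 60 - 1*503 = 60 - 503 = -443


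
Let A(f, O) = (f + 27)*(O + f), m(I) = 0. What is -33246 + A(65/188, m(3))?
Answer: -1174712459/35344 ≈ -33237.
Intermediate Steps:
A(f, O) = (27 + f)*(O + f)
-33246 + A(65/188, m(3)) = -33246 + ((65/188)² + 27*0 + 27*(65/188) + 0*(65/188)) = -33246 + ((65*(1/188))² + 0 + 27*(65*(1/188)) + 0*(65*(1/188))) = -33246 + ((65/188)² + 0 + 27*(65/188) + 0*(65/188)) = -33246 + (4225/35344 + 0 + 1755/188 + 0) = -33246 + 334165/35344 = -1174712459/35344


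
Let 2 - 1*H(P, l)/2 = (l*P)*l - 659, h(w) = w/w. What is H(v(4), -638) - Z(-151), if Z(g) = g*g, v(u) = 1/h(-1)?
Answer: -835567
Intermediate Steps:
h(w) = 1
v(u) = 1 (v(u) = 1/1 = 1)
Z(g) = g²
H(P, l) = 1322 - 2*P*l² (H(P, l) = 4 - 2*((l*P)*l - 659) = 4 - 2*((P*l)*l - 659) = 4 - 2*(P*l² - 659) = 4 - 2*(-659 + P*l²) = 4 + (1318 - 2*P*l²) = 1322 - 2*P*l²)
H(v(4), -638) - Z(-151) = (1322 - 2*1*(-638)²) - 1*(-151)² = (1322 - 2*1*407044) - 1*22801 = (1322 - 814088) - 22801 = -812766 - 22801 = -835567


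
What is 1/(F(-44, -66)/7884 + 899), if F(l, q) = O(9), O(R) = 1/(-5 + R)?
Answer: 31536/28350865 ≈ 0.0011123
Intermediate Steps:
F(l, q) = 1/4 (F(l, q) = 1/(-5 + 9) = 1/4)
1/(F(-44, -66)/7884 + 899) = 1/((1/4)/7884 + 899) = 1/((1/4)*(1/7884) + 899) = 1/(1/31536 + 899) = 1/(28350865/31536) = 31536/28350865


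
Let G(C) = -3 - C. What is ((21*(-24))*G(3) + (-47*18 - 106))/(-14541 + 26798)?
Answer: 296/1751 ≈ 0.16905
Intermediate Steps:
((21*(-24))*G(3) + (-47*18 - 106))/(-14541 + 26798) = ((21*(-24))*(-3 - 1*3) + (-47*18 - 106))/(-14541 + 26798) = (-504*(-3 - 3) + (-846 - 106))/12257 = (-504*(-6) - 952)*(1/12257) = (3024 - 952)*(1/12257) = 2072*(1/12257) = 296/1751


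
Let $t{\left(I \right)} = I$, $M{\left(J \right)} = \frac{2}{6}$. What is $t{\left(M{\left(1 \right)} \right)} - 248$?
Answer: $- \frac{743}{3} \approx -247.67$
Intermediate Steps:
$M{\left(J \right)} = \frac{1}{3}$ ($M{\left(J \right)} = 2 \cdot \frac{1}{6} = \frac{1}{3}$)
$t{\left(M{\left(1 \right)} \right)} - 248 = \frac{1}{3} - 248 = - \frac{743}{3}$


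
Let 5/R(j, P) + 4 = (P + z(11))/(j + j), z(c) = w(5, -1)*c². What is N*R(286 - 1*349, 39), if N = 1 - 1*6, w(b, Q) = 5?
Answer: 225/82 ≈ 2.7439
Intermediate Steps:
N = -5 (N = 1 - 6 = -5)
z(c) = 5*c²
R(j, P) = 5/(-4 + (605 + P)/(2*j)) (R(j, P) = 5/(-4 + (P + 5*11²)/(j + j)) = 5/(-4 + (P + 5*121)/((2*j))) = 5/(-4 + (P + 605)*(1/(2*j))) = 5/(-4 + (605 + P)*(1/(2*j))) = 5/(-4 + (605 + P)/(2*j)))
N*R(286 - 1*349, 39) = -50*(286 - 1*349)/(605 + 39 - 8*(286 - 1*349)) = -50*(286 - 349)/(605 + 39 - 8*(286 - 349)) = -50*(-63)/(605 + 39 - 8*(-63)) = -50*(-63)/(605 + 39 + 504) = -50*(-63)/1148 = -5*(-45/82) = 225/82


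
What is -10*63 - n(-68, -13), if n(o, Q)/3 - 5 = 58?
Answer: -819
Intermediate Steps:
n(o, Q) = 189 (n(o, Q) = 15 + 3*58 = 15 + 174 = 189)
-10*63 - n(-68, -13) = -10*63 - 1*189 = -630 - 189 = -819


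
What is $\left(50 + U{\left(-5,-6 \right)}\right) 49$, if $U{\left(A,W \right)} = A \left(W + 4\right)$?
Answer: $2940$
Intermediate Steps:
$U{\left(A,W \right)} = A \left(4 + W\right)$
$\left(50 + U{\left(-5,-6 \right)}\right) 49 = \left(50 - 5 \left(4 - 6\right)\right) 49 = \left(50 - -10\right) 49 = \left(50 + 10\right) 49 = 60 \cdot 49 = 2940$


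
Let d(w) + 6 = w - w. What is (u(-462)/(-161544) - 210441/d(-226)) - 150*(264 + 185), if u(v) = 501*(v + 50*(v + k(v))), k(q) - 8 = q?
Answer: -865149609/26924 ≈ -32133.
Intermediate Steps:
k(q) = 8 + q
d(w) = -6 (d(w) = -6 + (w - w) = -6 + 0 = -6)
u(v) = 200400 + 50601*v (u(v) = 501*(v + 50*(v + (8 + v))) = 501*(v + 50*(8 + 2*v)) = 501*(v + (400 + 100*v)) = 501*(400 + 101*v) = 200400 + 50601*v)
(u(-462)/(-161544) - 210441/d(-226)) - 150*(264 + 185) = ((200400 + 50601*(-462))/(-161544) - 210441/(-6)) - 150*(264 + 185) = ((200400 - 23377662)*(-1/161544) - 210441*(-1/6)) - 150*449 = (-23177262*(-1/161544) + 70147/2) - 67350 = (3862877/26924 + 70147/2) - 67350 = 948181791/26924 - 67350 = -865149609/26924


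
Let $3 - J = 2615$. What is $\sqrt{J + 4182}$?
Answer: $\sqrt{1570} \approx 39.623$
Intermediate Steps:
$J = -2612$ ($J = 3 - 2615 = -2612$)
$\sqrt{J + 4182} = \sqrt{-2612 + 4182} = \sqrt{1570}$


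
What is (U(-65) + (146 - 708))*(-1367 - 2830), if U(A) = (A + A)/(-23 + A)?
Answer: 103510611/44 ≈ 2.3525e+6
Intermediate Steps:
U(A) = 2*A/(-23 + A) (U(A) = (2*A)/(-23 + A) = 2*A/(-23 + A))
(U(-65) + (146 - 708))*(-1367 - 2830) = (2*(-65)/(-23 - 65) + (146 - 708))*(-1367 - 2830) = (2*(-65)/(-88) - 562)*(-4197) = (2*(-65)*(-1/88) - 562)*(-4197) = (65/44 - 562)*(-4197) = -24663/44*(-4197) = 103510611/44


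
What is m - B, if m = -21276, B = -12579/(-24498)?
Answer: -173744009/8166 ≈ -21277.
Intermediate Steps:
B = 4193/8166 (B = -12579*(-1/24498) = 4193/8166 ≈ 0.51347)
m - B = -21276 - 1*4193/8166 = -21276 - 4193/8166 = -173744009/8166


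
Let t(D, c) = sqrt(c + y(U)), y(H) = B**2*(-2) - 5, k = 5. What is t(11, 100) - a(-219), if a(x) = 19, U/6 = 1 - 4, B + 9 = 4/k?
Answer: -19 + I*sqrt(987)/5 ≈ -19.0 + 6.2833*I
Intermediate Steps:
B = -41/5 (B = -9 + 4/5 = -41/5 ≈ -8.2000)
U = -18 (U = 6*(1 - 4) = 6*(-3) = -18)
y(H) = -3487/25 (y(H) = (-41/5)**2*(-2) - 5 = (1681/25)*(-2) - 5 = -3362/25 - 5 = -3487/25)
t(D, c) = sqrt(-3487/25 + c) (t(D, c) = sqrt(c - 3487/25) = sqrt(-3487/25 + c))
t(11, 100) - a(-219) = sqrt(-3487 + 25*100)/5 - 1*19 = sqrt(-3487 + 2500)/5 - 19 = sqrt(-987)/5 - 19 = (I*sqrt(987))/5 - 19 = I*sqrt(987)/5 - 19 = -19 + I*sqrt(987)/5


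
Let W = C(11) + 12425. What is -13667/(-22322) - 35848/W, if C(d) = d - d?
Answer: -630386581/277350850 ≈ -2.2729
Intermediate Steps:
C(d) = 0
W = 12425 (W = 0 + 12425 = 12425)
-13667/(-22322) - 35848/W = -13667/(-22322) - 35848/12425 = -13667*(-1/22322) - 35848*1/12425 = 13667/22322 - 35848/12425 = -630386581/277350850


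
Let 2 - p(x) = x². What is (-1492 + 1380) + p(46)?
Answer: -2226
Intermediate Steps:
p(x) = 2 - x²
(-1492 + 1380) + p(46) = (-1492 + 1380) + (2 - 1*46²) = -112 + (2 - 1*2116) = -112 + (2 - 2116) = -112 - 2114 = -2226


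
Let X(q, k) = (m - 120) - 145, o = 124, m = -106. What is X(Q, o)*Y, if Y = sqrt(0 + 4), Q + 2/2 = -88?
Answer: -742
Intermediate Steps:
Q = -89 (Q = -1 - 88 = -89)
X(q, k) = -371 (X(q, k) = (-106 - 120) - 145 = -226 - 145 = -371)
Y = 2 (Y = sqrt(4) = 2)
X(Q, o)*Y = -371*2 = -742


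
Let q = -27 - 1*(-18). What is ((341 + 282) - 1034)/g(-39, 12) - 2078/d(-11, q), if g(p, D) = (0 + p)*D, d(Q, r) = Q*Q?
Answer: -307591/18876 ≈ -16.295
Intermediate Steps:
q = -9 (q = -27 + 18 = -9)
d(Q, r) = Q²
g(p, D) = D*p (g(p, D) = p*D = D*p)
((341 + 282) - 1034)/g(-39, 12) - 2078/d(-11, q) = ((341 + 282) - 1034)/((12*(-39))) - 2078/((-11)²) = (623 - 1034)/(-468) - 2078/121 = -411*(-1/468) - 2078*1/121 = 137/156 - 2078/121 = -307591/18876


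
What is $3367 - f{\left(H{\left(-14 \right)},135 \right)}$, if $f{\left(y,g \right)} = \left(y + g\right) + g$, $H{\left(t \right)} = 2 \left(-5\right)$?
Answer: $3107$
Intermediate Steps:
$H{\left(t \right)} = -10$
$f{\left(y,g \right)} = y + 2 g$ ($f{\left(y,g \right)} = \left(g + y\right) + g = y + 2 g$)
$3367 - f{\left(H{\left(-14 \right)},135 \right)} = 3367 - \left(-10 + 2 \cdot 135\right) = 3367 - \left(-10 + 270\right) = 3367 - 260 = 3107$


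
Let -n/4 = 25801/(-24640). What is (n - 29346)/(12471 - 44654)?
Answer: 180745559/198247280 ≈ 0.91172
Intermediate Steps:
n = 25801/6160 (n = -103204/(-24640) = -103204*(-1)/24640 = -4*(-25801/24640) = 25801/6160 ≈ 4.1885)
(n - 29346)/(12471 - 44654) = (25801/6160 - 29346)/(12471 - 44654) = -180745559/6160/(-32183) = -180745559/6160*(-1/32183) = 180745559/198247280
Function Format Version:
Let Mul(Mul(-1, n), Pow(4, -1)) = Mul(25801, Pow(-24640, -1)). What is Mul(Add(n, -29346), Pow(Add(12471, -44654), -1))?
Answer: Rational(180745559, 198247280) ≈ 0.91172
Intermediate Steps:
n = Rational(25801, 6160) (n = Mul(-4, Mul(25801, Pow(-24640, -1))) = Mul(-4, Mul(25801, Rational(-1, 24640))) = Mul(-4, Rational(-25801, 24640)) = Rational(25801, 6160) ≈ 4.1885)
Mul(Add(n, -29346), Pow(Add(12471, -44654), -1)) = Mul(Add(Rational(25801, 6160), -29346), Pow(Add(12471, -44654), -1)) = Mul(Rational(-180745559, 6160), Pow(-32183, -1)) = Mul(Rational(-180745559, 6160), Rational(-1, 32183)) = Rational(180745559, 198247280)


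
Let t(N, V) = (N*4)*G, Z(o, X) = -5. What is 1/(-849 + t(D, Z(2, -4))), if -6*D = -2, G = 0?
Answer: -1/849 ≈ -0.0011779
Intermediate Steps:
D = ⅓ (D = -⅙*(-2) = ⅓ ≈ 0.33333)
t(N, V) = 0 (t(N, V) = (N*4)*0 = (4*N)*0 = 0)
1/(-849 + t(D, Z(2, -4))) = 1/(-849 + 0) = 1/(-849) = -1/849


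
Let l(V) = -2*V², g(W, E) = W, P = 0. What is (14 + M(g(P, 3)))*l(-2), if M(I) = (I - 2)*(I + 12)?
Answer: 80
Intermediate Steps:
M(I) = (-2 + I)*(12 + I)
(14 + M(g(P, 3)))*l(-2) = (14 + (-24 + 0² + 10*0))*(-2*(-2)²) = (14 + (-24 + 0 + 0))*(-2*4) = (14 - 24)*(-8) = -10*(-8) = 80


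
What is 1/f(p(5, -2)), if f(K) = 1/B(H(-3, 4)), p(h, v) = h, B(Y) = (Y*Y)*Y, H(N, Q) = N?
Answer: -27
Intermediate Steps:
B(Y) = Y³ (B(Y) = Y²*Y = Y³)
f(K) = -1/27 (f(K) = 1/((-3)³) = 1/(-27) = -1/27)
1/f(p(5, -2)) = 1/(-1/27) = -27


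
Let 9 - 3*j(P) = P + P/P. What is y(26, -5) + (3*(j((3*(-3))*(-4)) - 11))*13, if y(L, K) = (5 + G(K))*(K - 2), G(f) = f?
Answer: -793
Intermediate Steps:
j(P) = 8/3 - P/3 (j(P) = 3 - (P + P/P)/3 = 3 - (P + 1)/3 = 3 - (1 + P)/3 = 3 + (-1/3 - P/3) = 8/3 - P/3)
y(L, K) = (-2 + K)*(5 + K) (y(L, K) = (5 + K)*(K - 2) = (5 + K)*(-2 + K) = (-2 + K)*(5 + K))
y(26, -5) + (3*(j((3*(-3))*(-4)) - 11))*13 = (-10 + (-5)**2 + 3*(-5)) + (3*((8/3 - 3*(-3)*(-4)/3) - 11))*13 = (-10 + 25 - 15) + (3*((8/3 - (-3)*(-4)) - 11))*13 = 0 + (3*((8/3 - 1/3*36) - 11))*13 = 0 + (3*((8/3 - 12) - 11))*13 = 0 + (3*(-28/3 - 11))*13 = 0 + (3*(-61/3))*13 = 0 - 61*13 = 0 - 793 = -793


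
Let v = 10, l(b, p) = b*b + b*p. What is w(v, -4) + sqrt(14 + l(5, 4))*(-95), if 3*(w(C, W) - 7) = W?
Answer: 17/3 - 95*sqrt(59) ≈ -724.04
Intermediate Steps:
l(b, p) = b**2 + b*p
w(C, W) = 7 + W/3
w(v, -4) + sqrt(14 + l(5, 4))*(-95) = (7 + (1/3)*(-4)) + sqrt(14 + 5*(5 + 4))*(-95) = (7 - 4/3) + sqrt(14 + 5*9)*(-95) = 17/3 + sqrt(14 + 45)*(-95) = 17/3 + sqrt(59)*(-95) = 17/3 - 95*sqrt(59)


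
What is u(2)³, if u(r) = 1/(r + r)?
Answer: 1/64 ≈ 0.015625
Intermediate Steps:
u(r) = 1/(2*r)
u(2)³ = ((½)/2)³ = ((½)*(½))³ = (¼)³ = 1/64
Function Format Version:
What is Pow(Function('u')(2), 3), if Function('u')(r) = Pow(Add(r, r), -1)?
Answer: Rational(1, 64) ≈ 0.015625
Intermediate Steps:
Function('u')(r) = Mul(Rational(1, 2), Pow(r, -1)) (Function('u')(r) = Pow(Mul(2, r), -1) = Mul(Rational(1, 2), Pow(r, -1)))
Pow(Function('u')(2), 3) = Pow(Mul(Rational(1, 2), Pow(2, -1)), 3) = Pow(Mul(Rational(1, 2), Rational(1, 2)), 3) = Pow(Rational(1, 4), 3) = Rational(1, 64)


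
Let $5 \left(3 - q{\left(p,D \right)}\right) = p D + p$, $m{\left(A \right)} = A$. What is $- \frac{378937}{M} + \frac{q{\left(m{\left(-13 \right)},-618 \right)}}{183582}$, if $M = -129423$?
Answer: $\frac{8256997646}{2828539665} \approx 2.9192$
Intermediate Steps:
$q{\left(p,D \right)} = 3 - \frac{p}{5} - \frac{D p}{5}$ ($q{\left(p,D \right)} = 3 - \frac{p D + p}{5} = 3 - \frac{D p + p}{5} = 3 - \frac{p + D p}{5} = 3 - \left(\frac{p}{5} + \frac{D p}{5}\right) = 3 - \frac{p}{5} - \frac{D p}{5}$)
$- \frac{378937}{M} + \frac{q{\left(m{\left(-13 \right)},-618 \right)}}{183582} = - \frac{378937}{-129423} + \frac{3 - - \frac{13}{5} - \left(- \frac{618}{5}\right) \left(-13\right)}{183582} = \left(-378937\right) \left(- \frac{1}{129423}\right) + \left(3 + \frac{13}{5} - \frac{8034}{5}\right) \frac{1}{183582} = \frac{378937}{129423} - \frac{4003}{458955} = \frac{8256997646}{2828539665}$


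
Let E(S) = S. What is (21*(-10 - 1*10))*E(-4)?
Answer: 1680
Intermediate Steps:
(21*(-10 - 1*10))*E(-4) = (21*(-10 - 1*10))*(-4) = (21*(-10 - 10))*(-4) = (21*(-20))*(-4) = -420*(-4) = 1680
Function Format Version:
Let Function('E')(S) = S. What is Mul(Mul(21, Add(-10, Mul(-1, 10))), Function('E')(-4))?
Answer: 1680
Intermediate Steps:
Mul(Mul(21, Add(-10, Mul(-1, 10))), Function('E')(-4)) = Mul(Mul(21, Add(-10, Mul(-1, 10))), -4) = Mul(Mul(21, Add(-10, -10)), -4) = Mul(Mul(21, -20), -4) = Mul(-420, -4) = 1680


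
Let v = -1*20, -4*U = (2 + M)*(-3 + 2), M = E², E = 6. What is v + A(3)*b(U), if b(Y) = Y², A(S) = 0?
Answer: -20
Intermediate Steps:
M = 36 (M = 6² = 36)
U = 19/2 (U = -(2 + 36)*(-3 + 2)/4 = -19*(-1)/2 = -¼*(-38) = 19/2 ≈ 9.5000)
v = -20
v + A(3)*b(U) = -20 + 0*(19/2)² = -20 + 0*(361/4) = -20 + 0 = -20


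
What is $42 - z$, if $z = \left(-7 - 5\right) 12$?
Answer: $186$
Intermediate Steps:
$z = -144$ ($z = \left(-12\right) 12 = -144$)
$42 - z = 42 - -144 = 42 + 144 = 186$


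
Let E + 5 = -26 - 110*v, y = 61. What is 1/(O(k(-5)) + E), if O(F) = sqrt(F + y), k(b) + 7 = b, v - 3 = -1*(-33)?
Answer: -1/3984 ≈ -0.00025100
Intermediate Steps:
v = 36 (v = 3 - 1*(-33) = 3 + 33 = 36)
k(b) = -7 + b
O(F) = sqrt(61 + F) (O(F) = sqrt(F + 61) = sqrt(61 + F))
E = -3991 (E = -5 + (-26 - 110*36) = -5 + (-26 - 3960) = -5 - 3986 = -3991)
1/(O(k(-5)) + E) = 1/(sqrt(61 + (-7 - 5)) - 3991) = 1/(sqrt(61 - 12) - 3991) = 1/(sqrt(49) - 3991) = 1/(7 - 3991) = 1/(-3984) = -1/3984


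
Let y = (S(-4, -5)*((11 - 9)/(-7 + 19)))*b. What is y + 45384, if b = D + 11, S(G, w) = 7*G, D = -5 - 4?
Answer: 136124/3 ≈ 45375.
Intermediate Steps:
D = -9
b = 2 (b = -9 + 11 = 2)
y = -28/3 (y = ((7*(-4))*((11 - 9)/(-7 + 19)))*2 = -56/12*2 = -28*⅙*2 = -14/3*2 = -28/3 ≈ -9.3333)
y + 45384 = -28/3 + 45384 = 136124/3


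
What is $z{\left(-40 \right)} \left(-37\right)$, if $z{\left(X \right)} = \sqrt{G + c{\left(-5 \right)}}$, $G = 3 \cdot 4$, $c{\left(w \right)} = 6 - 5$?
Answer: $- 37 \sqrt{13} \approx -133.41$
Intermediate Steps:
$c{\left(w \right)} = 1$
$G = 12$
$z{\left(X \right)} = \sqrt{13}$ ($z{\left(X \right)} = \sqrt{12 + 1} = \sqrt{13}$)
$z{\left(-40 \right)} \left(-37\right) = \sqrt{13} \left(-37\right) = - 37 \sqrt{13}$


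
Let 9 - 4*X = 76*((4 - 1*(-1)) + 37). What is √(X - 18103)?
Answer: I*√75595/2 ≈ 137.47*I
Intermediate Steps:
X = -3183/4 (X = 9/4 - 19*((4 - 1*(-1)) + 37) = 9/4 - 19*((4 + 1) + 37) = 9/4 - 19*(5 + 37) = 9/4 - 19*42 = 9/4 - ¼*3192 = 9/4 - 798 = -3183/4 ≈ -795.75)
√(X - 18103) = √(-3183/4 - 18103) = √(-75595/4) = I*√75595/2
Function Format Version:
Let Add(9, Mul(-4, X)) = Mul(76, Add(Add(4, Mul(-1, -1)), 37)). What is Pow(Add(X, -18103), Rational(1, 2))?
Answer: Mul(Rational(1, 2), I, Pow(75595, Rational(1, 2))) ≈ Mul(137.47, I)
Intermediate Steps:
X = Rational(-3183, 4) (X = Add(Rational(9, 4), Mul(Rational(-1, 4), Mul(76, Add(Add(4, Mul(-1, -1)), 37)))) = Add(Rational(9, 4), Mul(Rational(-1, 4), Mul(76, Add(Add(4, 1), 37)))) = Add(Rational(9, 4), Mul(Rational(-1, 4), Mul(76, Add(5, 37)))) = Add(Rational(9, 4), Mul(Rational(-1, 4), Mul(76, 42))) = Add(Rational(9, 4), Mul(Rational(-1, 4), 3192)) = Add(Rational(9, 4), -798) = Rational(-3183, 4) ≈ -795.75)
Pow(Add(X, -18103), Rational(1, 2)) = Pow(Add(Rational(-3183, 4), -18103), Rational(1, 2)) = Pow(Rational(-75595, 4), Rational(1, 2)) = Mul(Rational(1, 2), I, Pow(75595, Rational(1, 2)))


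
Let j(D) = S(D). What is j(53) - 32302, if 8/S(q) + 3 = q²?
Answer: -45319702/1403 ≈ -32302.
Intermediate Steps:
S(q) = 8/(-3 + q²)
j(D) = 8/(-3 + D²)
j(53) - 32302 = 8/(-3 + 53²) - 32302 = 8/(-3 + 2809) - 32302 = 8/2806 - 32302 = 8*(1/2806) - 32302 = 4/1403 - 32302 = -45319702/1403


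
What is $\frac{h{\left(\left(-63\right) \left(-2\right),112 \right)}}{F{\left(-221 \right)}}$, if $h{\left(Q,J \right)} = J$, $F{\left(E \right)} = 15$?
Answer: $\frac{112}{15} \approx 7.4667$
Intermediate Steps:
$\frac{h{\left(\left(-63\right) \left(-2\right),112 \right)}}{F{\left(-221 \right)}} = \frac{112}{15}$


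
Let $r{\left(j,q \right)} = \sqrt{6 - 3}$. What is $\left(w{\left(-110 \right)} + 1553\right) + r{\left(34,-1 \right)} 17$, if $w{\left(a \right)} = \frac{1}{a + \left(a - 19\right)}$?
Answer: $\frac{371166}{239} + 17 \sqrt{3} \approx 1582.4$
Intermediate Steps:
$w{\left(a \right)} = \frac{1}{-19 + 2 a}$ ($w{\left(a \right)} = \frac{1}{a + \left(-19 + a\right)} = \frac{1}{-19 + 2 a}$)
$r{\left(j,q \right)} = \sqrt{3}$
$\left(w{\left(-110 \right)} + 1553\right) + r{\left(34,-1 \right)} 17 = \left(\frac{1}{-19 + 2 \left(-110\right)} + 1553\right) + \sqrt{3} \cdot 17 = \left(\frac{1}{-19 - 220} + 1553\right) + 17 \sqrt{3} = \left(\frac{1}{-239} + 1553\right) + 17 \sqrt{3} = \left(- \frac{1}{239} + 1553\right) + 17 \sqrt{3} = \frac{371166}{239} + 17 \sqrt{3}$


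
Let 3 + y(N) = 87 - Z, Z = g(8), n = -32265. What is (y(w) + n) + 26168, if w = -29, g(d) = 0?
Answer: -6013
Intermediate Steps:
Z = 0
y(N) = 84 (y(N) = -3 + (87 - 1*0) = -3 + (87 + 0) = -3 + 87 = 84)
(y(w) + n) + 26168 = (84 - 32265) + 26168 = -32181 + 26168 = -6013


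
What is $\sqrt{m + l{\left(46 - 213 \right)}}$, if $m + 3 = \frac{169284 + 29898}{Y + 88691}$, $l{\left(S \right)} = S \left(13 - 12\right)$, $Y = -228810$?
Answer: $\frac{2 i \sqrt{841393997507}}{140119} \approx 13.093 i$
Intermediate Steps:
$l{\left(S \right)} = S$ ($l{\left(S \right)} = S 1 = S$)
$m = - \frac{619539}{140119}$ ($m = -3 + \frac{169284 + 29898}{-228810 + 88691} = -3 + \frac{199182}{-140119} = -3 + 199182 \left(- \frac{1}{140119}\right) = -3 - \frac{199182}{140119} = - \frac{619539}{140119} \approx -4.4215$)
$\sqrt{m + l{\left(46 - 213 \right)}} = \sqrt{- \frac{619539}{140119} + \left(46 - 213\right)} = \sqrt{- \frac{619539}{140119} - 167} = \sqrt{- \frac{24019412}{140119}} = \frac{2 i \sqrt{841393997507}}{140119}$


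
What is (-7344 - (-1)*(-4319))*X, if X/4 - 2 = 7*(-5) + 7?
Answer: 1212952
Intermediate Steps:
X = -104 (X = 8 + 4*(7*(-5) + 7) = 8 + 4*(-35 + 7) = 8 + 4*(-28) = 8 - 112 = -104)
(-7344 - (-1)*(-4319))*X = (-7344 - (-1)*(-4319))*(-104) = (-7344 - 1*4319)*(-104) = (-7344 - 4319)*(-104) = -11663*(-104) = 1212952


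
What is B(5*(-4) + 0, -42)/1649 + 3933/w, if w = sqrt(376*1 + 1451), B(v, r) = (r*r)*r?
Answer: -74088/1649 + 1311*sqrt(203)/203 ≈ 47.085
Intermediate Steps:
B(v, r) = r**3 (B(v, r) = r**2*r = r**3)
w = 3*sqrt(203) (w = sqrt(376 + 1451) = sqrt(1827) = 3*sqrt(203) ≈ 42.743)
B(5*(-4) + 0, -42)/1649 + 3933/w = (-42)**3/1649 + 3933/((3*sqrt(203))) = -74088*1/1649 + 3933*(sqrt(203)/609) = -74088/1649 + 1311*sqrt(203)/203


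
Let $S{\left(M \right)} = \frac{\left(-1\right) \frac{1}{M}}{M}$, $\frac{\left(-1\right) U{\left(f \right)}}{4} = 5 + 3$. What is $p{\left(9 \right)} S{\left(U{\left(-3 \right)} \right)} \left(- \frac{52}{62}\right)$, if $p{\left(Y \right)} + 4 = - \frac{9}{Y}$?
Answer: $- \frac{65}{15872} \approx -0.0040953$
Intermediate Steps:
$U{\left(f \right)} = -32$ ($U{\left(f \right)} = - 4 \left(5 + 3\right) = \left(-4\right) 8 = -32$)
$p{\left(Y \right)} = -4 - \frac{9}{Y}$
$S{\left(M \right)} = - \frac{1}{M^{2}}$
$p{\left(9 \right)} S{\left(U{\left(-3 \right)} \right)} \left(- \frac{52}{62}\right) = \left(-4 - \frac{9}{9}\right) \left(- \frac{1}{1024}\right) \left(- \frac{52}{62}\right) = \left(-4 - 1\right) \left(\left(-1\right) \frac{1}{1024}\right) \left(\left(-52\right) \frac{1}{62}\right) = \left(-4 - 1\right) \left(- \frac{1}{1024}\right) \left(- \frac{26}{31}\right) = \left(-5\right) \left(- \frac{1}{1024}\right) \left(- \frac{26}{31}\right) = \frac{5}{1024} \left(- \frac{26}{31}\right) = - \frac{65}{15872}$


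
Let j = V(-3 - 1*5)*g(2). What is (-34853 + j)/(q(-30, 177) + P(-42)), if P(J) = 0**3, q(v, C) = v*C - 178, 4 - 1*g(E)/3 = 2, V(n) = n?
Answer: 34901/5488 ≈ 6.3595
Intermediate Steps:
g(E) = 6 (g(E) = 12 - 3*2 = 12 - 6 = 6)
q(v, C) = -178 + C*v (q(v, C) = C*v - 178 = -178 + C*v)
P(J) = 0
j = -48 (j = (-3 - 1*5)*6 = (-3 - 5)*6 = -8*6 = -48)
(-34853 + j)/(q(-30, 177) + P(-42)) = (-34853 - 48)/((-178 + 177*(-30)) + 0) = -34901/((-178 - 5310) + 0) = -34901/(-5488 + 0) = -34901/(-5488) = -34901*(-1/5488) = 34901/5488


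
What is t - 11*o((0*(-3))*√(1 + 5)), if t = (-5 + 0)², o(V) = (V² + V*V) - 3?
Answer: 58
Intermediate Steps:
o(V) = -3 + 2*V² (o(V) = (V² + V²) - 3 = 2*V² - 3 = -3 + 2*V²)
t = 25 (t = (-5)² = 25)
t - 11*o((0*(-3))*√(1 + 5)) = 25 - 11*(-3 + 2*((0*(-3))*√(1 + 5))²) = 25 - 11*(-3 + 2*(0*√6)²) = 25 - 11*(-3 + 2*0²) = 25 - 11*(-3 + 2*0) = 25 - 11*(-3 + 0) = 25 - 11*(-3) = 25 + 33 = 58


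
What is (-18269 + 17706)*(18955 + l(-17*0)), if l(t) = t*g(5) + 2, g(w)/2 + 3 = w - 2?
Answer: -10672791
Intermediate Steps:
g(w) = -10 + 2*w (g(w) = -6 + 2*(w - 2) = -6 + 2*(-2 + w) = -6 + (-4 + 2*w) = -10 + 2*w)
l(t) = 2 (l(t) = t*(-10 + 2*5) + 2 = t*(-10 + 10) + 2 = t*0 + 2 = 0 + 2 = 2)
(-18269 + 17706)*(18955 + l(-17*0)) = (-18269 + 17706)*(18955 + 2) = -563*18957 = -10672791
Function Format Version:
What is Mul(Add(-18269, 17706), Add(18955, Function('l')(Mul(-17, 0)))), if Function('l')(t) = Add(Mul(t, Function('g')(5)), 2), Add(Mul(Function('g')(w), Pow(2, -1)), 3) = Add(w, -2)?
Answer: -10672791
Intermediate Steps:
Function('g')(w) = Add(-10, Mul(2, w)) (Function('g')(w) = Add(-6, Mul(2, Add(w, -2))) = Add(-6, Mul(2, Add(-2, w))) = Add(-6, Add(-4, Mul(2, w))) = Add(-10, Mul(2, w)))
Function('l')(t) = 2 (Function('l')(t) = Add(Mul(t, Add(-10, Mul(2, 5))), 2) = Add(Mul(t, Add(-10, 10)), 2) = Add(Mul(t, 0), 2) = Add(0, 2) = 2)
Mul(Add(-18269, 17706), Add(18955, Function('l')(Mul(-17, 0)))) = Mul(Add(-18269, 17706), Add(18955, 2)) = Mul(-563, 18957) = -10672791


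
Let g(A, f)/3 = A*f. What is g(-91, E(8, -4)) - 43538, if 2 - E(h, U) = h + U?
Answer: -42992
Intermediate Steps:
E(h, U) = 2 - U - h (E(h, U) = 2 - (h + U) = 2 - (U + h) = 2 + (-U - h) = 2 - U - h)
g(A, f) = 3*A*f (g(A, f) = 3*(A*f) = 3*A*f)
g(-91, E(8, -4)) - 43538 = 3*(-91)*(2 - 1*(-4) - 1*8) - 43538 = 3*(-91)*(2 + 4 - 8) - 43538 = 3*(-91)*(-2) - 43538 = 546 - 43538 = -42992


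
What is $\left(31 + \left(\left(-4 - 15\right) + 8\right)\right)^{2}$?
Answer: $400$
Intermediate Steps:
$\left(31 + \left(\left(-4 - 15\right) + 8\right)\right)^{2} = \left(31 + \left(-19 + 8\right)\right)^{2} = \left(31 - 11\right)^{2} = 20^{2} = 400$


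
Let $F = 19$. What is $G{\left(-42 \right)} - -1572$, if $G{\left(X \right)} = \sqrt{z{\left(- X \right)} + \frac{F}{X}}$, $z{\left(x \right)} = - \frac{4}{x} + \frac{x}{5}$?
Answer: $1572 + \frac{\sqrt{346290}}{210} \approx 1574.8$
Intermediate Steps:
$z{\left(x \right)} = - \frac{4}{x} + \frac{x}{5}$ ($z{\left(x \right)} = - \frac{4}{x} + x \frac{1}{5} = - \frac{4}{x} + \frac{x}{5}$)
$G{\left(X \right)} = \sqrt{\frac{23}{X} - \frac{X}{5}}$ ($G{\left(X \right)} = \sqrt{\left(- \frac{4}{\left(-1\right) X} + \frac{\left(-1\right) X}{5}\right) + \frac{19}{X}} = \sqrt{\left(- 4 \left(- \frac{1}{X}\right) - \frac{X}{5}\right) + \frac{19}{X}} = \sqrt{\left(\frac{4}{X} - \frac{X}{5}\right) + \frac{19}{X}} = \sqrt{\frac{23}{X} - \frac{X}{5}}$)
$G{\left(-42 \right)} - -1572 = \frac{\sqrt{\left(-5\right) \left(-42\right) + \frac{575}{-42}}}{5} - -1572 = \frac{\sqrt{210 + 575 \left(- \frac{1}{42}\right)}}{5} + 1572 = \frac{\sqrt{210 - \frac{575}{42}}}{5} + 1572 = \frac{\sqrt{\frac{8245}{42}}}{5} + 1572 = \frac{\frac{1}{42} \sqrt{346290}}{5} + 1572 = \frac{\sqrt{346290}}{210} + 1572 = 1572 + \frac{\sqrt{346290}}{210}$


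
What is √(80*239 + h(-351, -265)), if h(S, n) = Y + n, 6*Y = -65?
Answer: √678390/6 ≈ 137.27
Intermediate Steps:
Y = -65/6 (Y = (⅙)*(-65) = -65/6 ≈ -10.833)
h(S, n) = -65/6 + n
√(80*239 + h(-351, -265)) = √(80*239 + (-65/6 - 265)) = √(19120 - 1655/6) = √(113065/6) = √678390/6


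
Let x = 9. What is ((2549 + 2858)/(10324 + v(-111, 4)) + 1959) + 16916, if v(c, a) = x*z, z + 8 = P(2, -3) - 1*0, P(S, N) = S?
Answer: 193851657/10270 ≈ 18876.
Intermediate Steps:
z = -6 (z = -8 + (2 - 1*0) = -8 + (2 + 0) = -8 + 2 = -6)
v(c, a) = -54 (v(c, a) = 9*(-6) = -54)
((2549 + 2858)/(10324 + v(-111, 4)) + 1959) + 16916 = ((2549 + 2858)/(10324 - 54) + 1959) + 16916 = (5407/10270 + 1959) + 16916 = 20124337/10270 + 16916 = 193851657/10270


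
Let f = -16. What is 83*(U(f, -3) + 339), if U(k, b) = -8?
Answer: 27473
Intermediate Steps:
83*(U(f, -3) + 339) = 83*(-8 + 339) = 83*331 = 27473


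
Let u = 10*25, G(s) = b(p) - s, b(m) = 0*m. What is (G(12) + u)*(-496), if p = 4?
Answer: -118048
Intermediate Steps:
b(m) = 0
G(s) = -s (G(s) = 0 - s = -s)
u = 250
(G(12) + u)*(-496) = (-1*12 + 250)*(-496) = (-12 + 250)*(-496) = 238*(-496) = -118048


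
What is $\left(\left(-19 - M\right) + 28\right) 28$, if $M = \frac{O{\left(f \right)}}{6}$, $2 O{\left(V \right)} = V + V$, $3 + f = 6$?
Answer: $238$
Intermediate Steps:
$f = 3$ ($f = -3 + 6 = 3$)
$O{\left(V \right)} = V$ ($O{\left(V \right)} = \frac{V + V}{2} = \frac{2 V}{2} = V$)
$M = \frac{1}{2}$ ($M = \frac{3}{6} = 3 \cdot \frac{1}{6} = \frac{1}{2} \approx 0.5$)
$\left(\left(-19 - M\right) + 28\right) 28 = \left(\left(-19 - \frac{1}{2}\right) + 28\right) 28 = \left(- \frac{39}{2} + 28\right) 28 = \frac{17}{2} \cdot 28 = 238$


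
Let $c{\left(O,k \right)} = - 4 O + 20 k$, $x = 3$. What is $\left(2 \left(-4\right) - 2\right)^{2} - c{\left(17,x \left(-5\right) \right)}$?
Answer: $468$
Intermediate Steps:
$\left(2 \left(-4\right) - 2\right)^{2} - c{\left(17,x \left(-5\right) \right)} = \left(2 \left(-4\right) - 2\right)^{2} - \left(\left(-4\right) 17 + 20 \cdot 3 \left(-5\right)\right) = \left(-8 - 2\right)^{2} - \left(-68 + 20 \left(-15\right)\right) = \left(-10\right)^{2} - \left(-68 - 300\right) = 100 - -368 = 100 + 368 = 468$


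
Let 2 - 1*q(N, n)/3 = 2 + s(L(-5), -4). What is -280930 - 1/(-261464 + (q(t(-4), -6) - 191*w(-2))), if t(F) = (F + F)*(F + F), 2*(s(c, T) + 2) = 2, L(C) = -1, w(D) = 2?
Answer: -73559553989/261843 ≈ -2.8093e+5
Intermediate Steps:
s(c, T) = -1 (s(c, T) = -2 + (1/2)*2 = -2 + 1 = -1)
t(F) = 4*F**2 (t(F) = (2*F)*(2*F) = 4*F**2)
q(N, n) = 3 (q(N, n) = 6 - 3*(2 - 1) = 6 - 3*1 = 6 - 3 = 3)
-280930 - 1/(-261464 + (q(t(-4), -6) - 191*w(-2))) = -280930 - 1/(-261464 + (3 - 191*2)) = -280930 - 1/(-261464 + (3 - 382)) = -280930 - 1/(-261464 - 379) = -280930 - 1/(-261843) = -280930 - 1*(-1/261843) = -280930 + 1/261843 = -73559553989/261843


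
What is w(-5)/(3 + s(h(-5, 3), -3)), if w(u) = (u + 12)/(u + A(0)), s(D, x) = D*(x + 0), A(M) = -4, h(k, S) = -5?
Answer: -7/162 ≈ -0.043210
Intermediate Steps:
s(D, x) = D*x
w(u) = (12 + u)/(-4 + u) (w(u) = (u + 12)/(u - 4) = (12 + u)/(-4 + u))
w(-5)/(3 + s(h(-5, 3), -3)) = ((12 - 5)/(-4 - 5))/(3 - 5*(-3)) = (7/(-9))/(3 + 15) = (-⅑*7)/18 = (1/18)*(-7/9) = -7/162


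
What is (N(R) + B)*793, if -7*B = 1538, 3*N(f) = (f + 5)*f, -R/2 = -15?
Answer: 723216/7 ≈ 1.0332e+5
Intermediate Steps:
R = 30 (R = -2*(-15) = 30)
N(f) = f*(5 + f)/3 (N(f) = ((f + 5)*f)/3 = ((5 + f)*f)/3 = (f*(5 + f))/3 = f*(5 + f)/3)
B = -1538/7 (B = -1/7*1538 = -1538/7 ≈ -219.71)
(N(R) + B)*793 = ((1/3)*30*(5 + 30) - 1538/7)*793 = ((1/3)*30*35 - 1538/7)*793 = (350 - 1538/7)*793 = (912/7)*793 = 723216/7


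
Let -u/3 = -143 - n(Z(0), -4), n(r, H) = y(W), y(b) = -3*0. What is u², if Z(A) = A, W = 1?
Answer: 184041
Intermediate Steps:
y(b) = 0
n(r, H) = 0
u = 429 (u = -3*(-143 - 1*0) = -3*(-143 + 0) = -3*(-143) = 429)
u² = 429² = 184041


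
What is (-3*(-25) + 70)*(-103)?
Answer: -14935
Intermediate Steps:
(-3*(-25) + 70)*(-103) = (75 + 70)*(-103) = 145*(-103) = -14935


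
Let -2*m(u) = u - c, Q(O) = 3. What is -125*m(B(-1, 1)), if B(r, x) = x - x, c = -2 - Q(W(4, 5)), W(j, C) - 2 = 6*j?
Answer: 625/2 ≈ 312.50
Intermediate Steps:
W(j, C) = 2 + 6*j
c = -5 (c = -2 - 1*3 = -2 - 3 = -5)
B(r, x) = 0
m(u) = -5/2 - u/2 (m(u) = -(u - 1*(-5))/2 = -(u + 5)/2 = -(5 + u)/2 = -5/2 - u/2)
-125*m(B(-1, 1)) = -125*(-5/2 - ½*0) = -125*(-5/2 + 0) = -125*(-5/2) = 625/2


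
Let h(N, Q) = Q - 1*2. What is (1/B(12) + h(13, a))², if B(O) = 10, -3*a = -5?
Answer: 49/900 ≈ 0.054444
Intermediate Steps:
a = 5/3 (a = -⅓*(-5) = 5/3 ≈ 1.6667)
h(N, Q) = -2 + Q (h(N, Q) = Q - 2 = -2 + Q)
(1/B(12) + h(13, a))² = (1/10 + (-2 + 5/3))² = (⅒ - ⅓)² = (-7/30)² = 49/900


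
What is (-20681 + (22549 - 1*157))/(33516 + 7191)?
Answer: 1711/40707 ≈ 0.042032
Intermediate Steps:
(-20681 + (22549 - 1*157))/(33516 + 7191) = (-20681 + (22549 - 157))/40707 = (-20681 + 22392)*(1/40707) = 1711*(1/40707) = 1711/40707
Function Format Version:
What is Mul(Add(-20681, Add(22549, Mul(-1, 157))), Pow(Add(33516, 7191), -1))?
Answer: Rational(1711, 40707) ≈ 0.042032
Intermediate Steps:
Mul(Add(-20681, Add(22549, Mul(-1, 157))), Pow(Add(33516, 7191), -1)) = Mul(Add(-20681, Add(22549, -157)), Pow(40707, -1)) = Mul(Add(-20681, 22392), Rational(1, 40707)) = Mul(1711, Rational(1, 40707)) = Rational(1711, 40707)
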